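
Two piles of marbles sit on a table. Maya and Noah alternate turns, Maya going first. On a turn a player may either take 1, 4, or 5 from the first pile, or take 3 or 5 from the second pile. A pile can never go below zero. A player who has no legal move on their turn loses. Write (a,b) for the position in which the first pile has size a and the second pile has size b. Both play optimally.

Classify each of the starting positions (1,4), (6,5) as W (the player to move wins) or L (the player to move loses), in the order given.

(1,4): L, (6,5): W

Build the W/L table. Terminal = L. A non-terminal position is W if it has a move to some L; otherwise it is L.
No move ever increases a pile, so every position that can arise here has a ≤ 6 and b ≤ 5; it is enough to label the cells with 0 ≤ a ≤ 6 and 0 ≤ b ≤ 5.
Every move lowers a or b (never raises either), so fill the grid row by row in increasing a, and left to right within a row: each cell's successors are then already labelled.
      b=0  b=1  b=2  b=3  b=4  b=5
a=0:    L    L    L    W    W    W
a=1:    W    W    W    L    L    L
a=2:    L    L    L    W    W    W
a=3:    W    W    W    L    L    L
a=4:    W    W    W    W    W    W
a=5:    W    W    W    W    W    W
a=6:    W    W    W    W    W    W
Cells with no legal move (terminal, hence L): (0,0), (0,1), (0,2).
The remaining L cells, each justified by listing all of its moves:
(1,3): L (options (0,3)(W), (1,0)(W) are all W)
(1,4): L (options (0,4)(W), (1,1)(W) are all W)
(1,5): L (options (0,5)(W), (1,2)(W), (1,0)(W) are all W)
(2,0): L (sole option (1,0)(W) is W)
(2,1): L (sole option (1,1)(W) is W)
(2,2): L (sole option (1,2)(W) is W)
(3,3): L (options (2,3)(W), (3,0)(W) are all W)
(3,4): L (options (2,4)(W), (3,1)(W) are all W)
(3,5): L (options (2,5)(W), (3,2)(W), (3,0)(W) are all W)
Every other cell has at least one move into one of the L cells above, so it is W.
(1,4): one of the L cells justified above, so L
(6,5): the move to (1,5) reaches an L cell, so W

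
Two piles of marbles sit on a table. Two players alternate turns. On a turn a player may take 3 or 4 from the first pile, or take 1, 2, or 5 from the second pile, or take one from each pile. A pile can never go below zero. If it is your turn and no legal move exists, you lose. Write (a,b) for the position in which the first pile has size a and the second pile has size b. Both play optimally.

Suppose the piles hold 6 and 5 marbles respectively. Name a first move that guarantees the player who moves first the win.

Move to (3,5).

Use the standard recursion: the mover loses at a terminal position; elsewhere, the mover wins exactly when some move hands the opponent an L position.
No move ever increases a pile, so every position that can arise here has a ≤ 6 and b ≤ 5; it is enough to label the cells with 0 ≤ a ≤ 6 and 0 ≤ b ≤ 5.
Every move lowers a or b (never raises either), so fill the grid row by row in increasing a, and left to right within a row: each cell's successors are then already labelled.
      b=0  b=1  b=2  b=3  b=4  b=5
a=0:    L    W    W    L    W    W
a=1:    L    W    W    L    W    W
a=2:    L    W    W    L    W    W
a=3:    W    W    L    W    W    L
a=4:    W    L    W    W    L    W
a=5:    W    L    W    W    L    W
a=6:    W    L    W    W    L    W
Cells with no legal move (terminal, hence L): (0,0), (1,0), (2,0).
The remaining L cells, each justified by listing all of its moves:
(0,3): only reaches (0,2)(W), (0,1)(W), all W → L
(1,3): only reaches (1,2)(W), (1,1)(W), (0,2)(W), all W → L
(2,3): only reaches (2,2)(W), (2,1)(W), (1,2)(W), all W → L
(3,2): only reaches (0,2)(W), (3,1)(W), (3,0)(W), (2,1)(W), all W → L
(3,5): only reaches (0,5)(W), (3,4)(W), (3,3)(W), (3,0)(W), (2,4)(W), all W → L
(4,1): only reaches (1,1)(W), (0,1)(W), (4,0)(W), (3,0)(W), all W → L
(4,4): only reaches (1,4)(W), (0,4)(W), (4,3)(W), (4,2)(W), (3,3)(W), all W → L
(5,1): only reaches (2,1)(W), (1,1)(W), (5,0)(W), (4,0)(W), all W → L
(5,4): only reaches (2,4)(W), (1,4)(W), (5,3)(W), (5,2)(W), (4,3)(W), all W → L
(6,1): only reaches (3,1)(W), (2,1)(W), (6,0)(W), (5,0)(W), all W → L
(6,4): only reaches (3,4)(W), (2,4)(W), (6,3)(W), (6,2)(W), (5,3)(W), all W → L
Every other cell has at least one move into one of the L cells above, so it is W.
From (6,5), the L positions reachable in one move are: (3,5), (6,4), (5,4). Any move reaching one of these is winning.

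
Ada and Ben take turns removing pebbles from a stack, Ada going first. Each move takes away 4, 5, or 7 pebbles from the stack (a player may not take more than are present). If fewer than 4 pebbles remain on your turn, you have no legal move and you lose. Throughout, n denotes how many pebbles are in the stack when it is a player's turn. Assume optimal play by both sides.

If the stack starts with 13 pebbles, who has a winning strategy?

Ben wins.

Use the standard recursion: the mover loses at a terminal position; elsewhere, the mover wins exactly when some move hands the opponent an L position.
n=0: no move → L
n=1: no move → L
n=2: no move → L
n=3: no move → L
n=4: →0(L), so W
n=5: →1(L), so W
n=6: →2(L), so W
n=7: →3(L), so W
n=8: →3(L), so W
n=9: →2(L), so W
n=10: →3(L), so W
n=11: →7(W), 6(W), 4(W) — all W, so L
n=12: →8(W), 7(W), 5(W) — all W, so L
n=13: →9(W), 8(W), 6(W) — all W, so L
The starting position 13 is L: whatever Ada does, the opponent receives a W position.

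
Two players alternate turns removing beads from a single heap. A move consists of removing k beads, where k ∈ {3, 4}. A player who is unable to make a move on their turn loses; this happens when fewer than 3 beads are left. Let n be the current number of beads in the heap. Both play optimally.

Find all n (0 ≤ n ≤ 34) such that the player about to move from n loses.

0, 1, 2, 7, 8, 9, 14, 15, 16, 21, 22, 23, 28, 29, 30

Use the standard recursion: the mover loses at a terminal position; elsewhere, the mover wins exactly when some move hands the opponent an L position.
n=0: no move → L
n=1: no move → L
n=2: no move → L
n=3: W (go to 0, an L position)
n=4: W (go to 1, an L position)
n=5: W (go to 2, an L position)
n=6: W (go to 2, an L position)
n=7: L (options 4(W), 3(W) are all W)
n=8: L (options 5(W), 4(W) are all W)
n=9: L (options 6(W), 5(W) are all W)
n=10: W (go to 7, an L position)
n=11: W (go to 8, an L position)
n=12: W (go to 9, an L position)
n=13: W (go to 9, an L position)
n=14: L (options 11(W), 10(W) are all W)
n=15: L (options 12(W), 11(W) are all W)
n=16: L (options 13(W), 12(W) are all W)
n=17: W (go to 14, an L position)
n=18: W (go to 15, an L position)
n=19: W (go to 16, an L position)
n=20: W (go to 16, an L position)
n=21: L (options 18(W), 17(W) are all W)
n=22: L (options 19(W), 18(W) are all W)
n=23: L (options 20(W), 19(W) are all W)
n=24: W (go to 21, an L position)
n=25: W (go to 22, an L position)
n=26: W (go to 23, an L position)
n=27: W (go to 23, an L position)
n=28: L (options 25(W), 24(W) are all W)
n=29: L (options 26(W), 25(W) are all W)
n=30: L (options 27(W), 26(W) are all W)
n=31: W (go to 28, an L position)
n=32: W (go to 29, an L position)
n=33: W (go to 30, an L position)
n=34: W (go to 30, an L position)
The losing starting values of n are exactly the entries labelled L in this table (15 of them).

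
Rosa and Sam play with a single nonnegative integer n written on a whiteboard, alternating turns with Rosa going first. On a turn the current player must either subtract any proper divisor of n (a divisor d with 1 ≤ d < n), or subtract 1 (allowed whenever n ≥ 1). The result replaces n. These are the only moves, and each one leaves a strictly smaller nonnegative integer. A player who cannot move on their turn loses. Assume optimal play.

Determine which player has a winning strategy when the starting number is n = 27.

Sam wins.

Positions with no move are L. A position that does have a move is losing for the player to move precisely when every available move leads to a winning position for the opponent. Fill in the labels:
n=0: no move → L
n=1: →0(L), so W
n=2: →1(W) only, which is W, so L
n=3: →2(L), so W
n=4: →2(L), so W
n=5: →4(W) only, which is W, so L
n=6: →5(L), so W
n=7: →6(W) only, which is W, so L
n=8: →7(L), so W
n=9: →6(W), 8(W) — all W, so L
n=10: →5(L), so W
n=11: →10(W) only, which is W, so L
n=12: →9(L), so W
n=13: →12(W) only, which is W, so L
n=14: →7(L), so W
n=15: →10(W), 12(W), 14(W) — all W, so L
n=16: →15(L), so W
n=17: →16(W) only, which is W, so L
n=18: →9(L), so W
n=19: →18(W) only, which is W, so L
n=20: →15(L), so W
n=21: →14(W), 18(W), 20(W) — all W, so L
n=22: →11(L), so W
n=23: →22(W) only, which is W, so L
n=24: →21(L), so W
n=25: →20(W), 24(W) — all W, so L
n=26: →13(L), so W
n=27: →18(W), 24(W), 26(W) — all W, so L
The starting position 27 is L: whatever Rosa does, the opponent receives a W position.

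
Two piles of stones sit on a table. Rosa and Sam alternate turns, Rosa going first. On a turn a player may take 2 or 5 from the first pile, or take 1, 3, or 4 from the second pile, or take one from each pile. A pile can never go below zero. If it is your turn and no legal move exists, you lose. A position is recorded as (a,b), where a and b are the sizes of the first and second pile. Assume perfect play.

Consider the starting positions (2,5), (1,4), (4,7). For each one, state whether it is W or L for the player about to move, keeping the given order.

(2,5): W, (1,4): W, (4,7): L

Positions with no move are L. A position that does have a move is losing for the player to move precisely when every available move leads to a winning position for the opponent. Fill in the labels:
No move ever increases a pile, so every position that can arise here has a ≤ 4 and b ≤ 7; it is enough to label the cells with 0 ≤ a ≤ 4 and 0 ≤ b ≤ 7.
Every move lowers a or b (never raises either), so fill the grid row by row in increasing a, and left to right within a row: each cell's successors are then already labelled.
      b=0  b=1  b=2  b=3  b=4  b=5  b=6  b=7
a=0:    L    W    L    W    W    W    W    L
a=1:    L    W    L    W    W    W    W    L
a=2:    W    W    W    W    L    W    L    W
a=3:    W    L    W    L    W    W    W    W
a=4:    L    W    W    W    W    L    W    L
Cells with no legal move (terminal, hence L): (0,0), (1,0).
The remaining L cells, each justified by listing all of its moves:
(0,2): L (sole option (0,1)(W) is W)
(0,7): L (options (0,6)(W), (0,4)(W), (0,3)(W) are all W)
(1,2): L (options (1,1)(W), (0,1)(W) are all W)
(1,7): L (options (1,6)(W), (1,4)(W), (1,3)(W), (0,6)(W) are all W)
(2,4): L (options (0,4)(W), (2,3)(W), (2,1)(W), (2,0)(W), (1,3)(W) are all W)
(2,6): L (options (0,6)(W), (2,5)(W), (2,3)(W), (2,2)(W), (1,5)(W) are all W)
(3,1): L (options (1,1)(W), (3,0)(W), (2,0)(W) are all W)
(3,3): L (options (1,3)(W), (3,2)(W), (3,0)(W), (2,2)(W) are all W)
(4,0): L (sole option (2,0)(W) is W)
(4,5): L (options (2,5)(W), (4,4)(W), (4,2)(W), (4,1)(W), (3,4)(W) are all W)
(4,7): L (options (2,7)(W), (4,6)(W), (4,4)(W), (4,3)(W), (3,6)(W) are all W)
Every other cell has at least one move into one of the L cells above, so it is W.
(2,5): the move to (2,4) reaches an L cell, so W
(1,4): the move to (1,0) reaches an L cell, so W
(4,7): one of the L cells justified above, so L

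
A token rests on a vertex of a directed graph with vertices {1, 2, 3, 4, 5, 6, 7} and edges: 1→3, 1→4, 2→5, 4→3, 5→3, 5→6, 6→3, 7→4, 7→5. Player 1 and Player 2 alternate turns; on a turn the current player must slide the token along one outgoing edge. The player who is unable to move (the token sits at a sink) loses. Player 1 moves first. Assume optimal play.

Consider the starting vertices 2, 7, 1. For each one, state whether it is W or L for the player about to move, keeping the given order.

2: L, 7: L, 1: W

Use the standard recursion: the mover loses at a terminal position; elsewhere, the mover wins exactly when some move hands the opponent an L position.
Every edge goes from a vertex to one that appears earlier in the order 3, 4, 6, 5, 2, 1, 7, so processing vertices in that order labels each vertex after all of its successors.
3: no outgoing edge → L
4: →3(L), so W
6: →3(L), so W
5: →3(L), so W
2: →5(W) only, which is W, so L
1: →3(L), so W
7: →5(W), 4(W) — all W, so L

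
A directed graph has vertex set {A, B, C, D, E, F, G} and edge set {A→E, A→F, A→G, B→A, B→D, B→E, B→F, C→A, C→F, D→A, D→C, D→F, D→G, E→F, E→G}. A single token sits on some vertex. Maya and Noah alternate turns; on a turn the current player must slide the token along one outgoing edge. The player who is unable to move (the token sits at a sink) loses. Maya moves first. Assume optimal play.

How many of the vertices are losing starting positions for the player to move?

Label each position W (a win for the player to move) or L (a loss). A position with no legal move is L; any other position is W exactly when some move reaches an L, and L when every move reaches a W.
Every edge goes from a vertex to one that appears earlier in the order F, G, E, A, C, D, B, so processing vertices in that order labels each vertex after all of its successors.
F: no outgoing edge → L
G: no outgoing edge → L
E: W (go to G, an L position)
A: W (go to G, an L position)
C: W (go to F, an L position)
D: W (go to G, an L position)
B: W (go to F, an L position)
The L vertices are F, G; that is 2 in all.

2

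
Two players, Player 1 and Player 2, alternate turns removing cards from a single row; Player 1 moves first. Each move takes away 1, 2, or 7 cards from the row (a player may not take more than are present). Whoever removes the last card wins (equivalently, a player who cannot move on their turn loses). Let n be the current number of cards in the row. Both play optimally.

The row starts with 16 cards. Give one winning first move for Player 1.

Use the standard recursion: the mover loses at a terminal position; elsewhere, the mover wins exactly when some move hands the opponent an L position.
n=0: no move → L
n=1: can move to 0, which is L ⇒ W
n=2: can move to 0, which is L ⇒ W
n=3: moves to 2(W), 1(W); every one is W ⇒ L
n=4: can move to 3, which is L ⇒ W
n=5: can move to 3, which is L ⇒ W
n=6: moves to 5(W), 4(W); every one is W ⇒ L
n=7: can move to 6, which is L ⇒ W
n=8: can move to 6, which is L ⇒ W
n=9: moves to 8(W), 7(W), 2(W); every one is W ⇒ L
n=10: can move to 9, which is L ⇒ W
n=11: can move to 9, which is L ⇒ W
n=12: moves to 11(W), 10(W), 5(W); every one is W ⇒ L
n=13: can move to 12, which is L ⇒ W
n=14: can move to 12, which is L ⇒ W
n=15: moves to 14(W), 13(W), 8(W); every one is W ⇒ L
n=16: can move to 15, which is L ⇒ W
From 16, the L positions reachable in one move are: 15, 9. Any move reaching one of these is winning.

Remove 1, leaving 15.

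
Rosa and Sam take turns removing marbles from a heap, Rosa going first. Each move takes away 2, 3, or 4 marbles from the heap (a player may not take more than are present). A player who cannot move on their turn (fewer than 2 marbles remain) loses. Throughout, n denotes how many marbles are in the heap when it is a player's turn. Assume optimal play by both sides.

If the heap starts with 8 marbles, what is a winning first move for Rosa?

Positions with no move are L. A position that does have a move is losing for the player to move precisely when every available move leads to a winning position for the opponent. Fill in the labels:
n=0: no move → L
n=1: no move → L
n=2: reaches L-position 0 → W
n=3: reaches L-position 1 → W
n=4: reaches L-position 1 → W
n=5: reaches L-position 1 → W
n=6: only reaches 4(W), 3(W), 2(W), all W → L
n=7: only reaches 5(W), 4(W), 3(W), all W → L
n=8: reaches L-position 6 → W
From 8, the L positions reachable in one move are: 6.

Remove 2, leaving 6.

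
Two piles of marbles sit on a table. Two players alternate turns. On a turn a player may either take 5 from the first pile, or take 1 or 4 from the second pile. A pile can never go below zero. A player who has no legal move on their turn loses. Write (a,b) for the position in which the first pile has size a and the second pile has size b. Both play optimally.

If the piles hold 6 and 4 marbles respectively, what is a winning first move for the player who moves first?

Classify positions by backward induction: terminal positions (no move available) are L. From any other position, the mover wins iff some move reaches an L.
No move ever increases a pile, so every position that can arise here has a ≤ 6 and b ≤ 4; it is enough to label the cells with 0 ≤ a ≤ 6 and 0 ≤ b ≤ 4.
Every move lowers a or b (never raises either), so fill the grid row by row in increasing a, and left to right within a row: each cell's successors are then already labelled.
      b=0  b=1  b=2  b=3  b=4
a=0:    L    W    L    W    W
a=1:    L    W    L    W    W
a=2:    L    W    L    W    W
a=3:    L    W    L    W    W
a=4:    L    W    L    W    W
a=5:    W    L    W    L    W
a=6:    W    L    W    L    W
Cells with no legal move (terminal, hence L): (0,0), (1,0), (2,0), (3,0), (4,0).
The remaining L cells, each justified by listing all of its moves:
(0,2): the only move is to (0,1)(W), a W ⇒ L
(1,2): the only move is to (1,1)(W), a W ⇒ L
(2,2): the only move is to (2,1)(W), a W ⇒ L
(3,2): the only move is to (3,1)(W), a W ⇒ L
(4,2): the only move is to (4,1)(W), a W ⇒ L
(5,1): moves to (0,1)(W), (5,0)(W); every one is W ⇒ L
(5,3): moves to (0,3)(W), (5,2)(W); every one is W ⇒ L
(6,1): moves to (1,1)(W), (6,0)(W); every one is W ⇒ L
(6,3): moves to (1,3)(W), (6,2)(W); every one is W ⇒ L
Every other cell has at least one move into one of the L cells above, so it is W.
From (6,4), the L positions reachable in one move are: (6,3).

Move to (6,3).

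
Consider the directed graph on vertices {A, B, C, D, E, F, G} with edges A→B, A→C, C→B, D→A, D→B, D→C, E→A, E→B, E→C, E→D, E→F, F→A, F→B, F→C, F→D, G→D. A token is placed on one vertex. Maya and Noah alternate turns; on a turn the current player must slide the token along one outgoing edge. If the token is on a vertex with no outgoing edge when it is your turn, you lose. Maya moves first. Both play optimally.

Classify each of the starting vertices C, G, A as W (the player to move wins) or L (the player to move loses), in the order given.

C: W, G: L, A: W

Label each position W (a win for the player to move) or L (a loss). A position with no legal move is L; any other position is W exactly when some move reaches an L, and L when every move reaches a W.
Every edge goes from a vertex to one that appears earlier in the order B, C, A, D, G, F, E, so processing vertices in that order labels each vertex after all of its successors.
B: no outgoing edge → L
C: reaches L-position B → W
A: reaches L-position B → W
D: reaches L-position B → W
G: only reaches D(W), which is W → L
F: reaches L-position B → W
E: reaches L-position B → W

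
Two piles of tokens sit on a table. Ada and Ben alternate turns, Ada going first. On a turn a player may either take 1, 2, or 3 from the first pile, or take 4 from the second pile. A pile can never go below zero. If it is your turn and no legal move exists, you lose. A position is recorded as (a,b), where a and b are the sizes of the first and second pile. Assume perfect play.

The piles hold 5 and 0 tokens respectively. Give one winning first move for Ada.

Build the W/L table. Terminal = L. A non-terminal position is W if it has a move to some L; otherwise it is L.
No move ever increases a pile, so every position that can arise here has a ≤ 5 and b ≤ 0; it is enough to label the cells with 0 ≤ a ≤ 5 and 0 ≤ b ≤ 0.
Every move lowers a or b (never raises either), so fill the grid row by row in increasing a, and left to right within a row: each cell's successors are then already labelled.
      b=0
a=0:    L
a=1:    W
a=2:    W
a=3:    W
a=4:    L
a=5:    W
Cells with no legal move (terminal, hence L): (0,0).
The remaining L cells, each justified by listing all of its moves:
(4,0): →(3,0)(W), (2,0)(W), (1,0)(W) — all W, so L
Every other cell has at least one move into one of the L cells above, so it is W.
From (5,0), the L positions reachable in one move are: (4,0).

Move to (4,0).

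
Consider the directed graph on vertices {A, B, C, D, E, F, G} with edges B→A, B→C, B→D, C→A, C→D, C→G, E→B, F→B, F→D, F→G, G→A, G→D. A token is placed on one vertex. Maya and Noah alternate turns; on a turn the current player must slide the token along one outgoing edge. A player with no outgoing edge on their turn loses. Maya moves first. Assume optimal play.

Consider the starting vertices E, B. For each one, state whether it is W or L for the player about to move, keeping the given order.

Work bottom-up. With no move the player to move loses. Otherwise the position is W if at least one move leads to an L position for the opponent, and L if every move leads to a W.
Every edge goes from a vertex to one that appears earlier in the order D, A, G, C, B, E, F, so processing vertices in that order labels each vertex after all of its successors.
D: no outgoing edge → L
A: no outgoing edge → L
G: can move to A, which is L ⇒ W
C: can move to A, which is L ⇒ W
B: can move to A, which is L ⇒ W
E: the only move is to B(W), a W ⇒ L
F: can move to D, which is L ⇒ W

E: L, B: W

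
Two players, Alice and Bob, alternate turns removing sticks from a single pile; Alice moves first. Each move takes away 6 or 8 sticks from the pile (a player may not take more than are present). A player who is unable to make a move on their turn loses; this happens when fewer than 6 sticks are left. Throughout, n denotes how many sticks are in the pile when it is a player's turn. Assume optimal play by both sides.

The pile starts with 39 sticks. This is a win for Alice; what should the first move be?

Remove 6, leaving 33.

Positions with no move are L. A position that does have a move is losing for the player to move precisely when every available move leads to a winning position for the opponent. Fill in the labels:
n=0: no move → L
n=1: no move → L
n=2: no move → L
n=3: no move → L
n=4: no move → L
n=5: no move → L
n=6: can move to 0, which is L ⇒ W
n=7: can move to 1, which is L ⇒ W
n=8: can move to 2, which is L ⇒ W
n=9: can move to 3, which is L ⇒ W
n=10: can move to 4, which is L ⇒ W
n=11: can move to 5, which is L ⇒ W
n=12: can move to 4, which is L ⇒ W
n=13: can move to 5, which is L ⇒ W
n=14: moves to 8(W), 6(W); every one is W ⇒ L
n=15: moves to 9(W), 7(W); every one is W ⇒ L
n=16: moves to 10(W), 8(W); every one is W ⇒ L
n=17: moves to 11(W), 9(W); every one is W ⇒ L
n=18: moves to 12(W), 10(W); every one is W ⇒ L
n=19: moves to 13(W), 11(W); every one is W ⇒ L
n=20: can move to 14, which is L ⇒ W
n=21: can move to 15, which is L ⇒ W
n=22: can move to 16, which is L ⇒ W
n=23: can move to 17, which is L ⇒ W
n=24: can move to 18, which is L ⇒ W
n=25: can move to 19, which is L ⇒ W
n=26: can move to 18, which is L ⇒ W
n=27: can move to 19, which is L ⇒ W
n=28: moves to 22(W), 20(W); every one is W ⇒ L
n=29: moves to 23(W), 21(W); every one is W ⇒ L
n=30: moves to 24(W), 22(W); every one is W ⇒ L
n=31: moves to 25(W), 23(W); every one is W ⇒ L
n=32: moves to 26(W), 24(W); every one is W ⇒ L
n=33: moves to 27(W), 25(W); every one is W ⇒ L
n=34: can move to 28, which is L ⇒ W
n=35: can move to 29, which is L ⇒ W
n=36: can move to 30, which is L ⇒ W
n=37: can move to 31, which is L ⇒ W
n=38: can move to 32, which is L ⇒ W
n=39: can move to 33, which is L ⇒ W
From 39, the L positions reachable in one move are: 33, 31. Any move reaching one of these is winning.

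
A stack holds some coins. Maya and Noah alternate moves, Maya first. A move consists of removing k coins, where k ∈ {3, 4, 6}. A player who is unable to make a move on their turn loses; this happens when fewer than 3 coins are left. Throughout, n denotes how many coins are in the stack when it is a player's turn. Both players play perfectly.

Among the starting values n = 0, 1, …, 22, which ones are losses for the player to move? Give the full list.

0, 1, 2, 9, 10, 11, 18, 19, 20

Use the standard recursion: the mover loses at a terminal position; elsewhere, the mover wins exactly when some move hands the opponent an L position.
n=0: no move → L
n=1: no move → L
n=2: no move → L
n=3: can move to 0, which is L ⇒ W
n=4: can move to 1, which is L ⇒ W
n=5: can move to 2, which is L ⇒ W
n=6: can move to 2, which is L ⇒ W
n=7: can move to 1, which is L ⇒ W
n=8: can move to 2, which is L ⇒ W
n=9: moves to 6(W), 5(W), 3(W); every one is W ⇒ L
n=10: moves to 7(W), 6(W), 4(W); every one is W ⇒ L
n=11: moves to 8(W), 7(W), 5(W); every one is W ⇒ L
n=12: can move to 9, which is L ⇒ W
n=13: can move to 10, which is L ⇒ W
n=14: can move to 11, which is L ⇒ W
n=15: can move to 11, which is L ⇒ W
n=16: can move to 10, which is L ⇒ W
n=17: can move to 11, which is L ⇒ W
n=18: moves to 15(W), 14(W), 12(W); every one is W ⇒ L
n=19: moves to 16(W), 15(W), 13(W); every one is W ⇒ L
n=20: moves to 17(W), 16(W), 14(W); every one is W ⇒ L
n=21: can move to 18, which is L ⇒ W
n=22: can move to 19, which is L ⇒ W
The losing starting values of n are exactly the entries labelled L in this table (9 of them).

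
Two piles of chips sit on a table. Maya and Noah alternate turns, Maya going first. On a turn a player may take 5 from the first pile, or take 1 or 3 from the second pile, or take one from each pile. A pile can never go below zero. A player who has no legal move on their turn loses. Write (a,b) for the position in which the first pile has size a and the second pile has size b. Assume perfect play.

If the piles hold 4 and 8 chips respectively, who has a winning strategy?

Noah wins.

Work bottom-up. With no move the player to move loses. Otherwise the position is W if at least one move leads to an L position for the opponent, and L if every move leads to a W.
No move ever increases a pile, so every position that can arise here has a ≤ 4 and b ≤ 8; it is enough to label the cells with 0 ≤ a ≤ 4 and 0 ≤ b ≤ 8.
Every move lowers a or b (never raises either), so fill the grid row by row in increasing a, and left to right within a row: each cell's successors are then already labelled.
      b=0  b=1  b=2  b=3  b=4  b=5  b=6  b=7  b=8
a=0:    L    W    L    W    L    W    L    W    L
a=1:    L    W    L    W    L    W    L    W    L
a=2:    L    W    L    W    L    W    L    W    L
a=3:    L    W    L    W    L    W    L    W    L
a=4:    L    W    L    W    L    W    L    W    L
Cells with no legal move (terminal, hence L): (0,0), (1,0), (2,0), (3,0), (4,0).
The remaining L cells, each justified by listing all of its moves:
(0,2): only reaches (0,1)(W), which is W → L
(0,4): only reaches (0,3)(W), (0,1)(W), all W → L
(0,6): only reaches (0,5)(W), (0,3)(W), all W → L
(0,8): only reaches (0,7)(W), (0,5)(W), all W → L
(1,2): only reaches (1,1)(W), (0,1)(W), all W → L
(1,4): only reaches (1,3)(W), (1,1)(W), (0,3)(W), all W → L
(1,6): only reaches (1,5)(W), (1,3)(W), (0,5)(W), all W → L
(1,8): only reaches (1,7)(W), (1,5)(W), (0,7)(W), all W → L
(2,2): only reaches (2,1)(W), (1,1)(W), all W → L
(2,4): only reaches (2,3)(W), (2,1)(W), (1,3)(W), all W → L
(2,6): only reaches (2,5)(W), (2,3)(W), (1,5)(W), all W → L
(2,8): only reaches (2,7)(W), (2,5)(W), (1,7)(W), all W → L
(3,2): only reaches (3,1)(W), (2,1)(W), all W → L
(3,4): only reaches (3,3)(W), (3,1)(W), (2,3)(W), all W → L
(3,6): only reaches (3,5)(W), (3,3)(W), (2,5)(W), all W → L
(3,8): only reaches (3,7)(W), (3,5)(W), (2,7)(W), all W → L
(4,2): only reaches (4,1)(W), (3,1)(W), all W → L
(4,4): only reaches (4,3)(W), (4,1)(W), (3,3)(W), all W → L
(4,6): only reaches (4,5)(W), (4,3)(W), (3,5)(W), all W → L
(4,8): only reaches (4,7)(W), (4,5)(W), (3,7)(W), all W → L
Every other cell has at least one move into one of the L cells above, so it is W.
Every move from (4,8) reaches a W position, so the mover loses.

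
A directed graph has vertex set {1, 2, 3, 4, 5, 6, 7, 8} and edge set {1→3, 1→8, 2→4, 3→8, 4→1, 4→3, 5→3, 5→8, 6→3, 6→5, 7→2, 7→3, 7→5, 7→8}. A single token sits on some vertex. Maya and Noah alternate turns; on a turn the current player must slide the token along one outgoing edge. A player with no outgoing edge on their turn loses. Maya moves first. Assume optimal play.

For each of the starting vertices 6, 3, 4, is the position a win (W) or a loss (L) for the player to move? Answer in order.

6: L, 3: W, 4: L

Label each position W (a win for the player to move) or L (a loss). A position with no legal move is L; any other position is W exactly when some move reaches an L, and L when every move reaches a W.
Every edge goes from a vertex to one that appears earlier in the order 8, 3, 1, 4, 5, 2, 6, 7, so processing vertices in that order labels each vertex after all of its successors.
8: no outgoing edge → L
3: can move to 8, which is L ⇒ W
1: can move to 8, which is L ⇒ W
4: moves to 1(W), 3(W); every one is W ⇒ L
5: can move to 8, which is L ⇒ W
2: can move to 4, which is L ⇒ W
6: moves to 5(W), 3(W); every one is W ⇒ L
7: can move to 8, which is L ⇒ W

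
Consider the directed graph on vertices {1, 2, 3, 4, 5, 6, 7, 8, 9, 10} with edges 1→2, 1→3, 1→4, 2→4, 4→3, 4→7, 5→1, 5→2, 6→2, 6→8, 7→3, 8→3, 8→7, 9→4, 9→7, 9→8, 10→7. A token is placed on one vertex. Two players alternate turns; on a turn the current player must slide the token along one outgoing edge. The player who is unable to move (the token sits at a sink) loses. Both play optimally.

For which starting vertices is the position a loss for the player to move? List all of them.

2, 3, 9, 10

Compute win/loss labels from the base case upward. A position with no move is L. Any other position is W if it can reach an L in one move, else L.
Every edge goes from a vertex to one that appears earlier in the order 3, 7, 8, 10, 4, 9, 2, 1, 6, 5, so processing vertices in that order labels each vertex after all of its successors.
3: no outgoing edge → L
7: reaches L-position 3 → W
8: reaches L-position 3 → W
10: only reaches 7(W), which is W → L
4: reaches L-position 3 → W
9: only reaches 4(W), 8(W), 7(W), all W → L
2: only reaches 4(W), which is W → L
1: reaches L-position 2 → W
6: reaches L-position 2 → W
5: reaches L-position 2 → W
Reading off the rows marked L gives the requested list; there are 4 such vertices.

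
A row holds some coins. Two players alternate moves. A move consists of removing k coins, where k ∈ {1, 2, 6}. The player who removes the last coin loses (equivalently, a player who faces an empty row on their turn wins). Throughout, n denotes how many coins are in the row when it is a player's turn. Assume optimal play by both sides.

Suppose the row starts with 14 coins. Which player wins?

Classify positions by backward induction: terminal positions (no move available) are W. From any other position, the mover wins iff some move reaches an L.
n=0: no move; the opponent has just taken the last coin and therefore loses → W
n=1: the only move is to 0(W), a W ⇒ L
n=2: can move to 1, which is L ⇒ W
n=3: can move to 1, which is L ⇒ W
n=4: moves to 3(W), 2(W); every one is W ⇒ L
n=5: can move to 4, which is L ⇒ W
n=6: can move to 4, which is L ⇒ W
n=7: can move to 1, which is L ⇒ W
n=8: moves to 7(W), 6(W), 2(W); every one is W ⇒ L
n=9: can move to 8, which is L ⇒ W
n=10: can move to 8, which is L ⇒ W
n=11: moves to 10(W), 9(W), 5(W); every one is W ⇒ L
n=12: can move to 11, which is L ⇒ W
n=13: can move to 11, which is L ⇒ W
n=14: can move to 8, which is L ⇒ W
From 14 the player to move can remove 6, leaving 8, reaching an L position.

The first player wins.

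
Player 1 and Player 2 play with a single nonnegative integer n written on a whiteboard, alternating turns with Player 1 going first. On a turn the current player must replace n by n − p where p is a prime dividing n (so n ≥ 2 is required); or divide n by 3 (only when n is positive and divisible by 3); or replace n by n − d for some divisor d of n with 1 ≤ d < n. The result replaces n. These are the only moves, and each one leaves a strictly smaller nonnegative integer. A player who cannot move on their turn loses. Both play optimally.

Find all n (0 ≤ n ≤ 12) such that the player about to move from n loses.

0, 1, 4, 9

Classify positions by backward induction: terminal positions (no move available) are L. From any other position, the mover wins iff some move reaches an L.
n=0: no move → L
n=1: no move → L
n=2: can move to 0, which is L ⇒ W
n=3: can move to 0, which is L ⇒ W
n=4: moves to 2(W), 3(W); every one is W ⇒ L
n=5: can move to 0, which is L ⇒ W
n=6: can move to 4, which is L ⇒ W
n=7: can move to 0, which is L ⇒ W
n=8: can move to 4, which is L ⇒ W
n=9: moves to 3(W), 6(W), 8(W); every one is W ⇒ L
n=10: can move to 9, which is L ⇒ W
n=11: can move to 0, which is L ⇒ W
n=12: can move to 4, which is L ⇒ W
The losing starting values of n are exactly the entries labelled L in this table (4 of them).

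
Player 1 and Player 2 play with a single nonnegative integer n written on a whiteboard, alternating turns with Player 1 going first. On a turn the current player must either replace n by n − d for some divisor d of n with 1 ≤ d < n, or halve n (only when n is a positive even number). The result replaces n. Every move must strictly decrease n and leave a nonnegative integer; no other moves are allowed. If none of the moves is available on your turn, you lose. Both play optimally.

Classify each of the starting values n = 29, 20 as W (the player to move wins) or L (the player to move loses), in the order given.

29: L, 20: W

Use the standard recursion: the mover loses at a terminal position; elsewhere, the mover wins exactly when some move hands the opponent an L position.
n=0: no move → L
n=1: no move → L
n=2: can move to 1, which is L ⇒ W
n=3: the only move is to 2(W), a W ⇒ L
n=4: can move to 3, which is L ⇒ W
n=5: the only move is to 4(W), a W ⇒ L
n=6: can move to 3, which is L ⇒ W
n=7: the only move is to 6(W), a W ⇒ L
n=8: can move to 7, which is L ⇒ W
n=9: moves to 6(W), 8(W); every one is W ⇒ L
n=10: can move to 5, which is L ⇒ W
n=11: the only move is to 10(W), a W ⇒ L
n=12: can move to 9, which is L ⇒ W
n=13: the only move is to 12(W), a W ⇒ L
n=14: can move to 7, which is L ⇒ W
n=15: moves to 10(W), 12(W), 14(W); every one is W ⇒ L
n=16: can move to 15, which is L ⇒ W
n=17: the only move is to 16(W), a W ⇒ L
n=18: can move to 9, which is L ⇒ W
n=19: the only move is to 18(W), a W ⇒ L
n=20: can move to 15, which is L ⇒ W
n=21: moves to 14(W), 18(W), 20(W); every one is W ⇒ L
n=22: can move to 11, which is L ⇒ W
n=23: the only move is to 22(W), a W ⇒ L
n=24: can move to 21, which is L ⇒ W
n=25: moves to 20(W), 24(W); every one is W ⇒ L
n=26: can move to 13, which is L ⇒ W
n=27: moves to 18(W), 24(W), 26(W); every one is W ⇒ L
n=28: can move to 21, which is L ⇒ W
n=29: the only move is to 28(W), a W ⇒ L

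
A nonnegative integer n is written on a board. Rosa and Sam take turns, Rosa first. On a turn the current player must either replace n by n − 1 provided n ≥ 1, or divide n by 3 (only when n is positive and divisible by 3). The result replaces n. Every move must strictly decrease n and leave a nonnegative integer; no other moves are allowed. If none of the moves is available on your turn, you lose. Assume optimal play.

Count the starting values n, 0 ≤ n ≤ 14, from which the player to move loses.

Positions with no move are L. A position that does have a move is losing for the player to move precisely when every available move leads to a winning position for the opponent. Fill in the labels:
n=0: no move → L
n=1: reaches L-position 0 → W
n=2: only reaches 1(W), which is W → L
n=3: reaches L-position 2 → W
n=4: only reaches 3(W), which is W → L
n=5: reaches L-position 4 → W
n=6: reaches L-position 2 → W
n=7: only reaches 6(W), which is W → L
n=8: reaches L-position 7 → W
n=9: only reaches 3(W), 8(W), all W → L
n=10: reaches L-position 9 → W
n=11: only reaches 10(W), which is W → L
n=12: reaches L-position 4 → W
n=13: only reaches 12(W), which is W → L
n=14: reaches L-position 13 → W
L entries with 0 ≤ n ≤ 14: n = 0, 2, 4, 7, 9, 11, 13; that makes 7.

7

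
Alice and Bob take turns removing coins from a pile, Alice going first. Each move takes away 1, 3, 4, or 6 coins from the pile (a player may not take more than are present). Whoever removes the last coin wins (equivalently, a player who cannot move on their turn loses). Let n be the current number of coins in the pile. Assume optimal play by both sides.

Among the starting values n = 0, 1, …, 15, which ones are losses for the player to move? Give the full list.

Use the standard recursion: the mover loses at a terminal position; elsewhere, the mover wins exactly when some move hands the opponent an L position.
n=0: no move → L
n=1: reaches L-position 0 → W
n=2: only reaches 1(W), which is W → L
n=3: reaches L-position 2 → W
n=4: reaches L-position 0 → W
n=5: reaches L-position 2 → W
n=6: reaches L-position 2 → W
n=7: only reaches 6(W), 4(W), 3(W), 1(W), all W → L
n=8: reaches L-position 7 → W
n=9: only reaches 8(W), 6(W), 5(W), 3(W), all W → L
n=10: reaches L-position 9 → W
n=11: reaches L-position 7 → W
n=12: reaches L-position 9 → W
n=13: reaches L-position 9 → W
n=14: only reaches 13(W), 11(W), 10(W), 8(W), all W → L
n=15: reaches L-position 14 → W
The losing starting values of n are exactly the entries labelled L in this table (5 of them).

0, 2, 7, 9, 14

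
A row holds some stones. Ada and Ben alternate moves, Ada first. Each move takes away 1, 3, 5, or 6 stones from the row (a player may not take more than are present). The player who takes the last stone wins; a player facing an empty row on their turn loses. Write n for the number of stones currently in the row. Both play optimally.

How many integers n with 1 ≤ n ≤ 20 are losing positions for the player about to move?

5

Use the standard recursion: the mover loses at a terminal position; elsewhere, the mover wins exactly when some move hands the opponent an L position.
n=0: no move → L
n=1: can move to 0, which is L ⇒ W
n=2: the only move is to 1(W), a W ⇒ L
n=3: can move to 2, which is L ⇒ W
n=4: moves to 3(W), 1(W); every one is W ⇒ L
n=5: can move to 4, which is L ⇒ W
n=6: can move to 0, which is L ⇒ W
n=7: can move to 4, which is L ⇒ W
n=8: can move to 2, which is L ⇒ W
n=9: can move to 4, which is L ⇒ W
n=10: can move to 4, which is L ⇒ W
n=11: moves to 10(W), 8(W), 6(W), 5(W); every one is W ⇒ L
n=12: can move to 11, which is L ⇒ W
n=13: moves to 12(W), 10(W), 8(W), 7(W); every one is W ⇒ L
n=14: can move to 13, which is L ⇒ W
n=15: moves to 14(W), 12(W), 10(W), 9(W); every one is W ⇒ L
n=16: can move to 15, which is L ⇒ W
n=17: can move to 11, which is L ⇒ W
n=18: can move to 15, which is L ⇒ W
n=19: can move to 13, which is L ⇒ W
n=20: can move to 15, which is L ⇒ W
L entries with 1 ≤ n ≤ 20 (n=0 is outside the asked range and is not counted): n = 2, 4, 11, 13, 15; that makes 5.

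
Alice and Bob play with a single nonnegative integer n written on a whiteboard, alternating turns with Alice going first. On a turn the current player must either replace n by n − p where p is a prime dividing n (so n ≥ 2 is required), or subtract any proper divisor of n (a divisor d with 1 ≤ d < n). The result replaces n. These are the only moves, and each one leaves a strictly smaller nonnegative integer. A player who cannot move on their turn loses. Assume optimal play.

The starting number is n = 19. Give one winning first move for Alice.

Move to 0.

Build the W/L table. Terminal = L. A non-terminal position is W if it has a move to some L; otherwise it is L.
n=0: no move → L
n=1: no move → L
n=2: reaches L-position 0 → W
n=3: reaches L-position 0 → W
n=4: only reaches 2(W), 3(W), all W → L
n=5: reaches L-position 0 → W
n=6: reaches L-position 4 → W
n=7: reaches L-position 0 → W
n=8: reaches L-position 4 → W
n=9: only reaches 6(W), 8(W), all W → L
n=10: reaches L-position 9 → W
n=11: reaches L-position 0 → W
n=12: reaches L-position 9 → W
n=13: reaches L-position 0 → W
n=14: only reaches 7(W), 12(W), 13(W), all W → L
n=15: reaches L-position 14 → W
n=16: reaches L-position 14 → W
n=17: reaches L-position 0 → W
n=18: reaches L-position 9 → W
n=19: reaches L-position 0 → W
From 19, the L positions reachable in one move are: 0.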